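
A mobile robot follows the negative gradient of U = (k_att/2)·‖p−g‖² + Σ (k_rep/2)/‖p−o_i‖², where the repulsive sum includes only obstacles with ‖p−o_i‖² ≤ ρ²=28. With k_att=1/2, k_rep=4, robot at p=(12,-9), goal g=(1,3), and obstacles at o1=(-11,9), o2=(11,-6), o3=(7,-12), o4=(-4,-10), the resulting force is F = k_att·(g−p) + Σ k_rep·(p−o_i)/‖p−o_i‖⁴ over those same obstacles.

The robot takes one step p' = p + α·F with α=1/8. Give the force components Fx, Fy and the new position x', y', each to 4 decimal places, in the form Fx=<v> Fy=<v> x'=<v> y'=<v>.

Fx=-5.4600 Fy=5.8800 x'=11.3175 y'=-8.2650

F_att = 1/2·(g−p) = 1/2·(-11,12) = (-5.5000,6.0000)
o1: d²=853 > ρ²=28 → inactive
o2: d²=10 ≤ ρ²=28; F_rep = 4·(1,-3)/10² = (0.0400,-0.1200)
o3: d²=34 > ρ²=28 → inactive
o4: d²=257 > ρ²=28 → inactive
F = F_att + ΣF_rep = (-5.4600,5.8800)
p' = p + 1/8·F = (11.3175,-8.2650)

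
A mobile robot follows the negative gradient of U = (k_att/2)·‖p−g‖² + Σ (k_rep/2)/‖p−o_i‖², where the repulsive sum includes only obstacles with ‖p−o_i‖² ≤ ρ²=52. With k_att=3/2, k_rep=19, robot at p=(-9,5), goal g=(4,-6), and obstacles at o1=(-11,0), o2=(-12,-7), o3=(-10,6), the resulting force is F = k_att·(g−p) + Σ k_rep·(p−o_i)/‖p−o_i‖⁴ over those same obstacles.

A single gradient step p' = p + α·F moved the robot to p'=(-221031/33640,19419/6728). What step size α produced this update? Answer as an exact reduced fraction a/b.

α = 1/10

F_att = 3/2·(g−p) = 3/2·(13,-11) = (19.5000,-16.5000)
o1: d²=29 ≤ ρ²=52; F_rep = 19·(2,5)/29² = (0.0452,0.1130)
o2: d²=153 > ρ²=52 → inactive
o3: d²=2 ≤ ρ²=52; F_rep = 19·(1,-1)/2² = (4.7500,-4.7500)
F = F_att + ΣF_rep = (24.2952,-21.1370)
Δp = p'−p = (2.4295,-2.1137); α = Δx/Fx = (81729/33640) / (81729/3364) = 1/10
check: Δy/Fy = (-14221/6728) / (-71105/3364) = 1/10 ✓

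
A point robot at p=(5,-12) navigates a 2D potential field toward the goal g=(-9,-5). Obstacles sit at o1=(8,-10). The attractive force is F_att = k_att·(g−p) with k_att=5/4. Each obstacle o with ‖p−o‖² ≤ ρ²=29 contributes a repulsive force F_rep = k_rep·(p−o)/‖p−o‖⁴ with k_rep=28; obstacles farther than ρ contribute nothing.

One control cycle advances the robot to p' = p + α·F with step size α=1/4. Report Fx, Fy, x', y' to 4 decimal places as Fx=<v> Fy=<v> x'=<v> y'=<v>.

F_att = 5/4·(g−p) = 5/4·(-14,7) = (-17.5000,8.7500)
o1: d²=13 ≤ ρ²=29; F_rep = 28·(-3,-2)/13² = (-0.4970,-0.3314)
F = F_att + ΣF_rep = (-17.9970,8.4186)
p' = p + 1/4·F = (0.5007,-9.8953)

Fx=-17.9970 Fy=8.4186 x'=0.5007 y'=-9.8953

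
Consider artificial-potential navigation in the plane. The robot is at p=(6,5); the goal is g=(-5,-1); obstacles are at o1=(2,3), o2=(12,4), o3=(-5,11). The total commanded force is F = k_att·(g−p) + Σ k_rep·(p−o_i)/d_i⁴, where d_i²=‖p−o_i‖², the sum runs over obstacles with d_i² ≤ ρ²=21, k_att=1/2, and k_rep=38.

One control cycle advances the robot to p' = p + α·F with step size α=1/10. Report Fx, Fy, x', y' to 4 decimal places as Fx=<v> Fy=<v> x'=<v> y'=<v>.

Fx=-5.1200 Fy=-2.8100 x'=5.4880 y'=4.7190

F_att = 1/2·(g−p) = 1/2·(-11,-6) = (-5.5000,-3.0000)
o1: d²=20 ≤ ρ²=21; F_rep = 38·(4,2)/20² = (0.3800,0.1900)
o2: d²=37 > ρ²=21 → inactive
o3: d²=157 > ρ²=21 → inactive
F = F_att + ΣF_rep = (-5.1200,-2.8100)
p' = p + 1/10·F = (5.4880,4.7190)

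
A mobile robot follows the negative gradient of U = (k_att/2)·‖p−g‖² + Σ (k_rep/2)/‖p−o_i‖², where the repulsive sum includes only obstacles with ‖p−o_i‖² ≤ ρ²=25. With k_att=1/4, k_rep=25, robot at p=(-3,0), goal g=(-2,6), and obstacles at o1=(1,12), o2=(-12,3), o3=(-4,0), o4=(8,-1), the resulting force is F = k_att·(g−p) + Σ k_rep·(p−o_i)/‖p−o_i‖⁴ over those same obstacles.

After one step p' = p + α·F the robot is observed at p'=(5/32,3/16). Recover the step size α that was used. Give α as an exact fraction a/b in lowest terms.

α = 1/8

F_att = 1/4·(g−p) = 1/4·(1,6) = (0.2500,1.5000)
o1: d²=160 > ρ²=25 → inactive
o2: d²=90 > ρ²=25 → inactive
o3: d²=1 ≤ ρ²=25; F_rep = 25·(1,0)/1² = (25.0000,0.0000)
o4: d²=122 > ρ²=25 → inactive
F = F_att + ΣF_rep = (25.2500,1.5000)
Δp = p'−p = (3.1562,0.1875); α = Δx/Fx = (101/32) / (101/4) = 1/8
check: Δy/Fy = (3/16) / (3/2) = 1/8 ✓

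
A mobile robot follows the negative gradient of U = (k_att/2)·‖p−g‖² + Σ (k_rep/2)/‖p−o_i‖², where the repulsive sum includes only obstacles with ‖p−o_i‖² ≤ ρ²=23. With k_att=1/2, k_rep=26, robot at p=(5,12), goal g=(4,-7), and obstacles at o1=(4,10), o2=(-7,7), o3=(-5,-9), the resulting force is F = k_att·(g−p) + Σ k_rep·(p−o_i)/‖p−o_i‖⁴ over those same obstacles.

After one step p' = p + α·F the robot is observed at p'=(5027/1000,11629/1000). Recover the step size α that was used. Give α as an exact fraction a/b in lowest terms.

F_att = 1/2·(g−p) = 1/2·(-1,-19) = (-0.5000,-9.5000)
o1: d²=5 ≤ ρ²=23; F_rep = 26·(1,2)/5² = (1.0400,2.0800)
o2: d²=169 > ρ²=23 → inactive
o3: d²=541 > ρ²=23 → inactive
F = F_att + ΣF_rep = (0.5400,-7.4200)
Δp = p'−p = (0.0270,-0.3710); α = Δx/Fx = (27/1000) / (27/50) = 1/20
check: Δy/Fy = (-371/1000) / (-371/50) = 1/20 ✓

α = 1/20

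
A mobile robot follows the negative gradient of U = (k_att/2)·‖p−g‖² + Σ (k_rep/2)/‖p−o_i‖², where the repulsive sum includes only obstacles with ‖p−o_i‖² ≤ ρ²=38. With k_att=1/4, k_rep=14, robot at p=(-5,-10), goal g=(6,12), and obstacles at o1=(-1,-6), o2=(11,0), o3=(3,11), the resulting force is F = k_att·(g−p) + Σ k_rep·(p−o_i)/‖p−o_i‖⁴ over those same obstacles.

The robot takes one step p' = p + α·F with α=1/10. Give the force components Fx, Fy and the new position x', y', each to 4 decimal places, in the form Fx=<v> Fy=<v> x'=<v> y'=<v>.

Fx=2.6953 Fy=5.4453 x'=-4.7305 y'=-9.4555

F_att = 1/4·(g−p) = 1/4·(11,22) = (2.7500,5.5000)
o1: d²=32 ≤ ρ²=38; F_rep = 14·(-4,-4)/32² = (-0.0547,-0.0547)
o2: d²=356 > ρ²=38 → inactive
o3: d²=505 > ρ²=38 → inactive
F = F_att + ΣF_rep = (2.6953,5.4453)
p' = p + 1/10·F = (-4.7305,-9.4555)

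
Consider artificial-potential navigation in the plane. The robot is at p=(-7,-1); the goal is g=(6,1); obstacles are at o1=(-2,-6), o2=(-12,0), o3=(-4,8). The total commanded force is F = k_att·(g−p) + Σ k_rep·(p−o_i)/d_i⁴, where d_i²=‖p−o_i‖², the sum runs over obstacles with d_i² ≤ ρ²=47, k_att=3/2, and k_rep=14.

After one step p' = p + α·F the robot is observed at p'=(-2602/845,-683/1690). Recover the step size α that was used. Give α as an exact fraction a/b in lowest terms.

F_att = 3/2·(g−p) = 3/2·(13,2) = (19.5000,3.0000)
o1: d²=50 > ρ²=47 → inactive
o2: d²=26 ≤ ρ²=47; F_rep = 14·(5,-1)/26² = (0.1036,-0.0207)
o3: d²=90 > ρ²=47 → inactive
F = F_att + ΣF_rep = (19.6036,2.9793)
Δp = p'−p = (3.9207,0.5959); α = Δx/Fx = (3313/845) / (3313/169) = 1/5
check: Δy/Fy = (1007/1690) / (1007/338) = 1/5 ✓

α = 1/5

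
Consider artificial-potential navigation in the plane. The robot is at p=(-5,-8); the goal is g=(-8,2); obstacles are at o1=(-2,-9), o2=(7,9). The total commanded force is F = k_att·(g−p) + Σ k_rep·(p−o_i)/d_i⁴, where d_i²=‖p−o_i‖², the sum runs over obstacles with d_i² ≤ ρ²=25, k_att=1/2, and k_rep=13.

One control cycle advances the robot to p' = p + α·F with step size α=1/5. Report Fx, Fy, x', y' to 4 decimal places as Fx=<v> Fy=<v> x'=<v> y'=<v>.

F_att = 1/2·(g−p) = 1/2·(-3,10) = (-1.5000,5.0000)
o1: d²=10 ≤ ρ²=25; F_rep = 13·(-3,1)/10² = (-0.3900,0.1300)
o2: d²=433 > ρ²=25 → inactive
F = F_att + ΣF_rep = (-1.8900,5.1300)
p' = p + 1/5·F = (-5.3780,-6.9740)

Fx=-1.8900 Fy=5.1300 x'=-5.3780 y'=-6.9740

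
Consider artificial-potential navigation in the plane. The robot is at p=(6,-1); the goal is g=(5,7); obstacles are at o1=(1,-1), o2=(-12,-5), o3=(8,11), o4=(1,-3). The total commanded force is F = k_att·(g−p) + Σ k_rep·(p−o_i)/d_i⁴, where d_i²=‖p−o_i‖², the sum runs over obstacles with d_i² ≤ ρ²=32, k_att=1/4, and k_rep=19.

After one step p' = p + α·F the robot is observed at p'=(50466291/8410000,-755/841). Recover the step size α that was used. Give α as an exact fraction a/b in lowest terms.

F_att = 1/4·(g−p) = 1/4·(-1,8) = (-0.2500,2.0000)
o1: d²=25 ≤ ρ²=32; F_rep = 19·(5,0)/25² = (0.1520,0.0000)
o2: d²=340 > ρ²=32 → inactive
o3: d²=148 > ρ²=32 → inactive
o4: d²=29 ≤ ρ²=32; F_rep = 19·(5,2)/29² = (0.1130,0.0452)
F = F_att + ΣF_rep = (0.0150,2.0452)
Δp = p'−p = (0.0007,0.1023); α = Δx/Fx = (6291/8410000) / (6291/420500) = 1/20
check: Δy/Fy = (86/841) / (1720/841) = 1/20 ✓

α = 1/20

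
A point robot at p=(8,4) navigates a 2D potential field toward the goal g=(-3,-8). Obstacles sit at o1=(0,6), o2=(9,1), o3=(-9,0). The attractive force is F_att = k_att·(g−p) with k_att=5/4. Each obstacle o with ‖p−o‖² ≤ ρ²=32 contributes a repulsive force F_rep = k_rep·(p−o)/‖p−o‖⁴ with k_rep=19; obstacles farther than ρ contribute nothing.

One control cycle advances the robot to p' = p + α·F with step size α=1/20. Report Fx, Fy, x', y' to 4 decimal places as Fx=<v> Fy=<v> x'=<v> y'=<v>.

F_att = 5/4·(g−p) = 5/4·(-11,-12) = (-13.7500,-15.0000)
o1: d²=68 > ρ²=32 → inactive
o2: d²=10 ≤ ρ²=32; F_rep = 19·(-1,3)/10² = (-0.1900,0.5700)
o3: d²=305 > ρ²=32 → inactive
F = F_att + ΣF_rep = (-13.9400,-14.4300)
p' = p + 1/20·F = (7.3030,3.2785)

Fx=-13.9400 Fy=-14.4300 x'=7.3030 y'=3.2785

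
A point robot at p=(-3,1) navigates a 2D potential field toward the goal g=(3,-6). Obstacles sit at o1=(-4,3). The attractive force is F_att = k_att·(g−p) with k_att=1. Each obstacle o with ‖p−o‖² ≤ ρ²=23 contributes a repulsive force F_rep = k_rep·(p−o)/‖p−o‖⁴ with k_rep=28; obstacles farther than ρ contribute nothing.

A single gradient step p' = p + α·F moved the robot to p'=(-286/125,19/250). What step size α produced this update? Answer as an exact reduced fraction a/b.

α = 1/10

F_att = 1·(g−p) = 1·(6,-7) = (6.0000,-7.0000)
o1: d²=5 ≤ ρ²=23; F_rep = 28·(1,-2)/5² = (1.1200,-2.2400)
F = F_att + ΣF_rep = (7.1200,-9.2400)
Δp = p'−p = (0.7120,-0.9240); α = Δx/Fx = (89/125) / (178/25) = 1/10
check: Δy/Fy = (-231/250) / (-231/25) = 1/10 ✓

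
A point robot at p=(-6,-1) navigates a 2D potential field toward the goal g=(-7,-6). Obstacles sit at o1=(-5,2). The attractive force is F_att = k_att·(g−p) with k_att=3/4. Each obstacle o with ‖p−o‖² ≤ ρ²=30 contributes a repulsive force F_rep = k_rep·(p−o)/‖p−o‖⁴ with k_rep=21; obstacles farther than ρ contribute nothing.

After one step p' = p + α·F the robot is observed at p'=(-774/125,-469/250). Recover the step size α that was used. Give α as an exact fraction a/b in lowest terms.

α = 1/5

F_att = 3/4·(g−p) = 3/4·(-1,-5) = (-0.7500,-3.7500)
o1: d²=10 ≤ ρ²=30; F_rep = 21·(-1,-3)/10² = (-0.2100,-0.6300)
F = F_att + ΣF_rep = (-0.9600,-4.3800)
Δp = p'−p = (-0.1920,-0.8760); α = Δx/Fx = (-24/125) / (-24/25) = 1/5
check: Δy/Fy = (-219/250) / (-219/50) = 1/5 ✓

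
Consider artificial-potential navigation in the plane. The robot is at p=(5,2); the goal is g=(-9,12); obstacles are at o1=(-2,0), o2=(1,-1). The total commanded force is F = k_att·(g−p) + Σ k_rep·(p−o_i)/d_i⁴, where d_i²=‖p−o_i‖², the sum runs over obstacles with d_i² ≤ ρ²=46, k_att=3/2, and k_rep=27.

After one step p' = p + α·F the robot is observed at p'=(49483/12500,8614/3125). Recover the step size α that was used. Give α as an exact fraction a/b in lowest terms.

F_att = 3/2·(g−p) = 3/2·(-14,10) = (-21.0000,15.0000)
o1: d²=53 > ρ²=46 → inactive
o2: d²=25 ≤ ρ²=46; F_rep = 27·(4,3)/25² = (0.1728,0.1296)
F = F_att + ΣF_rep = (-20.8272,15.1296)
Δp = p'−p = (-1.0414,0.7565); α = Δx/Fx = (-13017/12500) / (-13017/625) = 1/20
check: Δy/Fy = (2364/3125) / (9456/625) = 1/20 ✓

α = 1/20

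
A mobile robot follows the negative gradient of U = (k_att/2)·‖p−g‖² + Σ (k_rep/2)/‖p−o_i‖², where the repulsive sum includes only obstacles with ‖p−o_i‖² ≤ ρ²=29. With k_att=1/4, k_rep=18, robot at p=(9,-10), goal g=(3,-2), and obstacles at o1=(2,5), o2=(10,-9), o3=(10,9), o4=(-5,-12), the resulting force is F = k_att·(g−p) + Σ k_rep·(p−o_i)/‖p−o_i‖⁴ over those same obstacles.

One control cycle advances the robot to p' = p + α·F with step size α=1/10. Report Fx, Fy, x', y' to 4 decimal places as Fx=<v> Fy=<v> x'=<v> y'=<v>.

Fx=-6.0000 Fy=-2.5000 x'=8.4000 y'=-10.2500

F_att = 1/4·(g−p) = 1/4·(-6,8) = (-1.5000,2.0000)
o1: d²=274 > ρ²=29 → inactive
o2: d²=2 ≤ ρ²=29; F_rep = 18·(-1,-1)/2² = (-4.5000,-4.5000)
o3: d²=362 > ρ²=29 → inactive
o4: d²=200 > ρ²=29 → inactive
F = F_att + ΣF_rep = (-6.0000,-2.5000)
p' = p + 1/10·F = (8.4000,-10.2500)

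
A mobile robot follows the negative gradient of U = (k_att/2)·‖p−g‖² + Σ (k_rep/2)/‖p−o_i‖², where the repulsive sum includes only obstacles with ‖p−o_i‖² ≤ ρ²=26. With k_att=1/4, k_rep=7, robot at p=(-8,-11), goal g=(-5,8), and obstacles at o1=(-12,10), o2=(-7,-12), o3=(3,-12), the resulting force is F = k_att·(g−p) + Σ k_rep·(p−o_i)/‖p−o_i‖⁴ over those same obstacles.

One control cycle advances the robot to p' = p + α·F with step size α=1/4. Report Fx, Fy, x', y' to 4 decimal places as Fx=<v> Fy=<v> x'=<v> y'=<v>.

F_att = 1/4·(g−p) = 1/4·(3,19) = (0.7500,4.7500)
o1: d²=457 > ρ²=26 → inactive
o2: d²=2 ≤ ρ²=26; F_rep = 7·(-1,1)/2² = (-1.7500,1.7500)
o3: d²=122 > ρ²=26 → inactive
F = F_att + ΣF_rep = (-1.0000,6.5000)
p' = p + 1/4·F = (-8.2500,-9.3750)

Fx=-1.0000 Fy=6.5000 x'=-8.2500 y'=-9.3750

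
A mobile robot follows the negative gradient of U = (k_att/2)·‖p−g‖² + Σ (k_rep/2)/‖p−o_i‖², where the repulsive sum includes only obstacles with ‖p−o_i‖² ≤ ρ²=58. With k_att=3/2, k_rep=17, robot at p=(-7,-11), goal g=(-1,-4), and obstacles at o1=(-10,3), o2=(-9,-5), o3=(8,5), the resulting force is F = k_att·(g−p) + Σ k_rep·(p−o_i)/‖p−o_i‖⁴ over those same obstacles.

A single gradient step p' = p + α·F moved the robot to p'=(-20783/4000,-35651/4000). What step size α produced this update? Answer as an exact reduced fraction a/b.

F_att = 3/2·(g−p) = 3/2·(6,7) = (9.0000,10.5000)
o1: d²=205 > ρ²=58 → inactive
o2: d²=40 ≤ ρ²=58; F_rep = 17·(2,-6)/40² = (0.0213,-0.0638)
o3: d²=481 > ρ²=58 → inactive
F = F_att + ΣF_rep = (9.0213,10.4362)
Δp = p'−p = (1.8042,2.0873); α = Δx/Fx = (7217/4000) / (7217/800) = 1/5
check: Δy/Fy = (8349/4000) / (8349/800) = 1/5 ✓

α = 1/5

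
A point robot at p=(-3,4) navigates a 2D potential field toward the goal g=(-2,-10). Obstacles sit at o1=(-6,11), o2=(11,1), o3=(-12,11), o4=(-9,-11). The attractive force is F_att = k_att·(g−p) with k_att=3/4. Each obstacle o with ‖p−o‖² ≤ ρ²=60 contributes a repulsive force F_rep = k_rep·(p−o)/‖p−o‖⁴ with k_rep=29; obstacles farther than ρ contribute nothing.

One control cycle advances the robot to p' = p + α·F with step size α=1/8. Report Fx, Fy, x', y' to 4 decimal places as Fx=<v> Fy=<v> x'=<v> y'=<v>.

Fx=0.7759 Fy=-10.5603 x'=-2.9030 y'=2.6800

F_att = 3/4·(g−p) = 3/4·(1,-14) = (0.7500,-10.5000)
o1: d²=58 ≤ ρ²=60; F_rep = 29·(3,-7)/58² = (0.0259,-0.0603)
o2: d²=205 > ρ²=60 → inactive
o3: d²=130 > ρ²=60 → inactive
o4: d²=261 > ρ²=60 → inactive
F = F_att + ΣF_rep = (0.7759,-10.5603)
p' = p + 1/8·F = (-2.9030,2.6800)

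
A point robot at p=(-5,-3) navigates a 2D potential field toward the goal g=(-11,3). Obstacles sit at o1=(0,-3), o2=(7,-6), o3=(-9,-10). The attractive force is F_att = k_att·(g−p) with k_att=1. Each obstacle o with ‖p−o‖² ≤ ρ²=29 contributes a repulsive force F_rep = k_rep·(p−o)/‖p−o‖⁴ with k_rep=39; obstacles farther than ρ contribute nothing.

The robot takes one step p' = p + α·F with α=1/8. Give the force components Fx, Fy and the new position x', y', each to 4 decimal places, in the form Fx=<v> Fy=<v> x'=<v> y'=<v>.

Fx=-6.3120 Fy=6.0000 x'=-5.7890 y'=-2.2500

F_att = 1·(g−p) = 1·(-6,6) = (-6.0000,6.0000)
o1: d²=25 ≤ ρ²=29; F_rep = 39·(-5,0)/25² = (-0.3120,0.0000)
o2: d²=153 > ρ²=29 → inactive
o3: d²=65 > ρ²=29 → inactive
F = F_att + ΣF_rep = (-6.3120,6.0000)
p' = p + 1/8·F = (-5.7890,-2.2500)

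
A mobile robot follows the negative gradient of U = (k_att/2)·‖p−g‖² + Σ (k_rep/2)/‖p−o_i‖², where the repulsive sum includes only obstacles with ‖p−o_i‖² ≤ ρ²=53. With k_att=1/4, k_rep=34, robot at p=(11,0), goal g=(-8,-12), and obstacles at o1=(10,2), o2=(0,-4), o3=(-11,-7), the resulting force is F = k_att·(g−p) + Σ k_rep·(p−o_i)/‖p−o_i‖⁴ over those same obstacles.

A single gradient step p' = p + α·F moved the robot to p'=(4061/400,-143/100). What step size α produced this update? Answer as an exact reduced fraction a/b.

F_att = 1/4·(g−p) = 1/4·(-19,-12) = (-4.7500,-3.0000)
o1: d²=5 ≤ ρ²=53; F_rep = 34·(1,-2)/5² = (1.3600,-2.7200)
o2: d²=137 > ρ²=53 → inactive
o3: d²=533 > ρ²=53 → inactive
F = F_att + ΣF_rep = (-3.3900,-5.7200)
Δp = p'−p = (-0.8475,-1.4300); α = Δx/Fx = (-339/400) / (-339/100) = 1/4
check: Δy/Fy = (-143/100) / (-143/25) = 1/4 ✓

α = 1/4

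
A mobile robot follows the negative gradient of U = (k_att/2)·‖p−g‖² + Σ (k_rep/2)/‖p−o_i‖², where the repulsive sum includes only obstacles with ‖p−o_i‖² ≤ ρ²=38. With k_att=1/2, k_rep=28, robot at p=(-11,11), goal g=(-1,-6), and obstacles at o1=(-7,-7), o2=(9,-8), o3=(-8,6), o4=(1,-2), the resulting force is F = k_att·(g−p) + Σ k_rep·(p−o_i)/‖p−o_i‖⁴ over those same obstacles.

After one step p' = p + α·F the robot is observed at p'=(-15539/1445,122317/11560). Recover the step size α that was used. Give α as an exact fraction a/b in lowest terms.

α = 1/20

F_att = 1/2·(g−p) = 1/2·(10,-17) = (5.0000,-8.5000)
o1: d²=340 > ρ²=38 → inactive
o2: d²=761 > ρ²=38 → inactive
o3: d²=34 ≤ ρ²=38; F_rep = 28·(-3,5)/34² = (-0.0727,0.1211)
o4: d²=313 > ρ²=38 → inactive
F = F_att + ΣF_rep = (4.9273,-8.3789)
Δp = p'−p = (0.2464,-0.4189); α = Δx/Fx = (356/1445) / (1424/289) = 1/20
check: Δy/Fy = (-4843/11560) / (-4843/578) = 1/20 ✓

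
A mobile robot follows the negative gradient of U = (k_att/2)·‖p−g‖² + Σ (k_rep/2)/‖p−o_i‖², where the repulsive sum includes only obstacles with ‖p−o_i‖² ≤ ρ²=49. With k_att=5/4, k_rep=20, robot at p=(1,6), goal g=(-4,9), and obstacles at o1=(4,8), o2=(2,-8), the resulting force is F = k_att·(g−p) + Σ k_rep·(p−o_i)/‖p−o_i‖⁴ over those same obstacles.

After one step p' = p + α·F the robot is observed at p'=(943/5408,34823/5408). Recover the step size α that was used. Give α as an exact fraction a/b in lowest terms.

α = 1/8

F_att = 5/4·(g−p) = 5/4·(-5,3) = (-6.2500,3.7500)
o1: d²=13 ≤ ρ²=49; F_rep = 20·(-3,-2)/13² = (-0.3550,-0.2367)
o2: d²=197 > ρ²=49 → inactive
F = F_att + ΣF_rep = (-6.6050,3.5133)
Δp = p'−p = (-0.8256,0.4392); α = Δx/Fx = (-4465/5408) / (-4465/676) = 1/8
check: Δy/Fy = (2375/5408) / (2375/676) = 1/8 ✓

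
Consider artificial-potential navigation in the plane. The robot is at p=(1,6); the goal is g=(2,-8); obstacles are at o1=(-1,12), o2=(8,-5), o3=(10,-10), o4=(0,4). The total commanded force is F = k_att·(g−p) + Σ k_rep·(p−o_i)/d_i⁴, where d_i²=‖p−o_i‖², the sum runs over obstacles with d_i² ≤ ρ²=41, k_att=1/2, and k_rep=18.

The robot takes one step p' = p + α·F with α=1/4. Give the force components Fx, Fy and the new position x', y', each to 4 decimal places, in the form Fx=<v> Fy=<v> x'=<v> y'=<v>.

Fx=1.2425 Fy=-5.6275 x'=1.3106 y'=4.5931

F_att = 1/2·(g−p) = 1/2·(1,-14) = (0.5000,-7.0000)
o1: d²=40 ≤ ρ²=41; F_rep = 18·(2,-6)/40² = (0.0225,-0.0675)
o2: d²=170 > ρ²=41 → inactive
o3: d²=337 > ρ²=41 → inactive
o4: d²=5 ≤ ρ²=41; F_rep = 18·(1,2)/5² = (0.7200,1.4400)
F = F_att + ΣF_rep = (1.2425,-5.6275)
p' = p + 1/4·F = (1.3106,4.5931)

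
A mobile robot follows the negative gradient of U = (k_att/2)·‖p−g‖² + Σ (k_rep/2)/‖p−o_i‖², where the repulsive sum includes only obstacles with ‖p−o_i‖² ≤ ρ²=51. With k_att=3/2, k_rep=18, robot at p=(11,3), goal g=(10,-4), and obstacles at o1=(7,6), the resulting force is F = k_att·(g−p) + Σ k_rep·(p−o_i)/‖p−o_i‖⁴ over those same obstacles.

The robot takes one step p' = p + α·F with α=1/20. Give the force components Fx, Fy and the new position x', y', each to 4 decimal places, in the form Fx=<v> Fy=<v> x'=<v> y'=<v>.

F_att = 3/2·(g−p) = 3/2·(-1,-7) = (-1.5000,-10.5000)
o1: d²=25 ≤ ρ²=51; F_rep = 18·(4,-3)/25² = (0.1152,-0.0864)
F = F_att + ΣF_rep = (-1.3848,-10.5864)
p' = p + 1/20·F = (10.9308,2.4707)

Fx=-1.3848 Fy=-10.5864 x'=10.9308 y'=2.4707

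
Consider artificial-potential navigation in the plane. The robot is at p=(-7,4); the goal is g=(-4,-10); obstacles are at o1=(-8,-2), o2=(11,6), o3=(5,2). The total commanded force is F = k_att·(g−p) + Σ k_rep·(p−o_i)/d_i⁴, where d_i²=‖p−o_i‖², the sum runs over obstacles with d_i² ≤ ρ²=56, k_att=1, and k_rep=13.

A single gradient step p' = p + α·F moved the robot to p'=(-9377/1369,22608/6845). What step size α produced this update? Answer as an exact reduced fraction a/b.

α = 1/20

F_att = 1·(g−p) = 1·(3,-14) = (3.0000,-14.0000)
o1: d²=37 ≤ ρ²=56; F_rep = 13·(1,6)/37² = (0.0095,0.0570)
o2: d²=328 > ρ²=56 → inactive
o3: d²=148 > ρ²=56 → inactive
F = F_att + ΣF_rep = (3.0095,-13.9430)
Δp = p'−p = (0.1505,-0.6972); α = Δx/Fx = (206/1369) / (4120/1369) = 1/20
check: Δy/Fy = (-4772/6845) / (-19088/1369) = 1/20 ✓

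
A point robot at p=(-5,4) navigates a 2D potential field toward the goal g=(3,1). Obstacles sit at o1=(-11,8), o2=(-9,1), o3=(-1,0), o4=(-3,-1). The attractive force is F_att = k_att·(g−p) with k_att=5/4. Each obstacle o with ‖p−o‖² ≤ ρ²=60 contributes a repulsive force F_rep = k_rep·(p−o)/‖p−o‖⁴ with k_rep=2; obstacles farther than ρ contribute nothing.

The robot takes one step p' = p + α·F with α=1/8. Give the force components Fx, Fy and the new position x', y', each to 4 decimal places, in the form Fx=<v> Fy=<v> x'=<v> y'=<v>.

F_att = 5/4·(g−p) = 5/4·(8,-3) = (10.0000,-3.7500)
o1: d²=52 ≤ ρ²=60; F_rep = 2·(6,-4)/52² = (0.0044,-0.0030)
o2: d²=25 ≤ ρ²=60; F_rep = 2·(4,3)/25² = (0.0128,0.0096)
o3: d²=32 ≤ ρ²=60; F_rep = 2·(-4,4)/32² = (-0.0078,0.0078)
o4: d²=29 ≤ ρ²=60; F_rep = 2·(-2,5)/29² = (-0.0048,0.0119)
F = F_att + ΣF_rep = (10.0047,-3.7237)
p' = p + 1/8·F = (-3.7494,3.5345)

Fx=10.0047 Fy=-3.7237 x'=-3.7494 y'=3.5345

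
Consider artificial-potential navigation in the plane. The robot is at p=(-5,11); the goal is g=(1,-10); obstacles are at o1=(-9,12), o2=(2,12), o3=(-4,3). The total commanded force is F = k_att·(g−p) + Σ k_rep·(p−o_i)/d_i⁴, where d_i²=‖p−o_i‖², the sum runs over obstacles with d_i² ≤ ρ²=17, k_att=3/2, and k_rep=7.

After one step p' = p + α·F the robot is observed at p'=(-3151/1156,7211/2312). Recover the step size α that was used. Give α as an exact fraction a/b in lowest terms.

F_att = 3/2·(g−p) = 3/2·(6,-21) = (9.0000,-31.5000)
o1: d²=17 ≤ ρ²=17; F_rep = 7·(4,-1)/17² = (0.0969,-0.0242)
o2: d²=50 > ρ²=17 → inactive
o3: d²=65 > ρ²=17 → inactive
F = F_att + ΣF_rep = (9.0969,-31.5242)
Δp = p'−p = (2.2742,-7.8811); α = Δx/Fx = (2629/1156) / (2629/289) = 1/4
check: Δy/Fy = (-18221/2312) / (-18221/578) = 1/4 ✓

α = 1/4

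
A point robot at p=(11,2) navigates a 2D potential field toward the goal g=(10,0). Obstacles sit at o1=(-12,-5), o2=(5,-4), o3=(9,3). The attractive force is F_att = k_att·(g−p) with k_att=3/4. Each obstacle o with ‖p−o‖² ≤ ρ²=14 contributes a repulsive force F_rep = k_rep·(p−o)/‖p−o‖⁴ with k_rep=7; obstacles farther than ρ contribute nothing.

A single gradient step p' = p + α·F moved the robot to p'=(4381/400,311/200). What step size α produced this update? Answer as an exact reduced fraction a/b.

F_att = 3/4·(g−p) = 3/4·(-1,-2) = (-0.7500,-1.5000)
o1: d²=578 > ρ²=14 → inactive
o2: d²=72 > ρ²=14 → inactive
o3: d²=5 ≤ ρ²=14; F_rep = 7·(2,-1)/5² = (0.5600,-0.2800)
F = F_att + ΣF_rep = (-0.1900,-1.7800)
Δp = p'−p = (-0.0475,-0.4450); α = Δx/Fx = (-19/400) / (-19/100) = 1/4
check: Δy/Fy = (-89/200) / (-89/50) = 1/4 ✓

α = 1/4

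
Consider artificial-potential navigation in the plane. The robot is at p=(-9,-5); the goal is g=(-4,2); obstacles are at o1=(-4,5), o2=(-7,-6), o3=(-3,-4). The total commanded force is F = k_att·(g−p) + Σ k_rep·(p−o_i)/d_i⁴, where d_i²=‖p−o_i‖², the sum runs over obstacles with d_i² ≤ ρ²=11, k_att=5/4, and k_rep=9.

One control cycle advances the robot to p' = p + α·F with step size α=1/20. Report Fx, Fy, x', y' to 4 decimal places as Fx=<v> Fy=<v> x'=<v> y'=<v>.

Fx=5.5300 Fy=9.1100 x'=-8.7235 y'=-4.5445

F_att = 5/4·(g−p) = 5/4·(5,7) = (6.2500,8.7500)
o1: d²=125 > ρ²=11 → inactive
o2: d²=5 ≤ ρ²=11; F_rep = 9·(-2,1)/5² = (-0.7200,0.3600)
o3: d²=37 > ρ²=11 → inactive
F = F_att + ΣF_rep = (5.5300,9.1100)
p' = p + 1/20·F = (-8.7235,-4.5445)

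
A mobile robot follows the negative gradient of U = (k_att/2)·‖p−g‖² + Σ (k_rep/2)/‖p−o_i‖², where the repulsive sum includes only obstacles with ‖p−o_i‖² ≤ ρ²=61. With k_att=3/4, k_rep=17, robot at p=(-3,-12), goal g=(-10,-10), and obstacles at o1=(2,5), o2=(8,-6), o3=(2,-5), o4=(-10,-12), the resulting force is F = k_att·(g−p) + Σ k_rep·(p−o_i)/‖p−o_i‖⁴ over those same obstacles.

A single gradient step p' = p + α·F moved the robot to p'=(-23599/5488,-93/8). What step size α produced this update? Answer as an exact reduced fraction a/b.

α = 1/4

F_att = 3/4·(g−p) = 3/4·(-7,2) = (-5.2500,1.5000)
o1: d²=314 > ρ²=61 → inactive
o2: d²=157 > ρ²=61 → inactive
o3: d²=74 > ρ²=61 → inactive
o4: d²=49 ≤ ρ²=61; F_rep = 17·(7,0)/49² = (0.0496,0.0000)
F = F_att + ΣF_rep = (-5.2004,1.5000)
Δp = p'−p = (-1.3001,0.3750); α = Δx/Fx = (-7135/5488) / (-7135/1372) = 1/4
check: Δy/Fy = (3/8) / (3/2) = 1/4 ✓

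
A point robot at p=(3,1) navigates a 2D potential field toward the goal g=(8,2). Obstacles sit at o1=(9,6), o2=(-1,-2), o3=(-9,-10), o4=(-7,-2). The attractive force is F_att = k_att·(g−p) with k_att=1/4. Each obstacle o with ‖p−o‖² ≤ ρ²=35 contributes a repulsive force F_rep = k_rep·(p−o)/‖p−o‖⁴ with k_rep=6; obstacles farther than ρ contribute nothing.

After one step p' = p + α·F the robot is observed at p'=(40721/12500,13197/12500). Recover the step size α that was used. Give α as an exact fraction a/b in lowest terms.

α = 1/5

F_att = 1/4·(g−p) = 1/4·(5,1) = (1.2500,0.2500)
o1: d²=61 > ρ²=35 → inactive
o2: d²=25 ≤ ρ²=35; F_rep = 6·(4,3)/25² = (0.0384,0.0288)
o3: d²=265 > ρ²=35 → inactive
o4: d²=109 > ρ²=35 → inactive
F = F_att + ΣF_rep = (1.2884,0.2788)
Δp = p'−p = (0.2577,0.0558); α = Δx/Fx = (3221/12500) / (3221/2500) = 1/5
check: Δy/Fy = (697/12500) / (697/2500) = 1/5 ✓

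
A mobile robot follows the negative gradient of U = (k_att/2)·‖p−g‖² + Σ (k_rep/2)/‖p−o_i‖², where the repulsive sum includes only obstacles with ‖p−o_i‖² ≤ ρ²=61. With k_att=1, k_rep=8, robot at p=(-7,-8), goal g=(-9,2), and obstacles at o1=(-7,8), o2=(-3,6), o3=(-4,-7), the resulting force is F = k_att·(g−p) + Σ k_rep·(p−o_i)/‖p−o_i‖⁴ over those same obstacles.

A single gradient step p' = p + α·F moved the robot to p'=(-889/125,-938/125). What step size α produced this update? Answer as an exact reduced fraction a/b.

α = 1/20

F_att = 1·(g−p) = 1·(-2,10) = (-2.0000,10.0000)
o1: d²=256 > ρ²=61 → inactive
o2: d²=212 > ρ²=61 → inactive
o3: d²=10 ≤ ρ²=61; F_rep = 8·(-3,-1)/10² = (-0.2400,-0.0800)
F = F_att + ΣF_rep = (-2.2400,9.9200)
Δp = p'−p = (-0.1120,0.4960); α = Δx/Fx = (-14/125) / (-56/25) = 1/20
check: Δy/Fy = (62/125) / (248/25) = 1/20 ✓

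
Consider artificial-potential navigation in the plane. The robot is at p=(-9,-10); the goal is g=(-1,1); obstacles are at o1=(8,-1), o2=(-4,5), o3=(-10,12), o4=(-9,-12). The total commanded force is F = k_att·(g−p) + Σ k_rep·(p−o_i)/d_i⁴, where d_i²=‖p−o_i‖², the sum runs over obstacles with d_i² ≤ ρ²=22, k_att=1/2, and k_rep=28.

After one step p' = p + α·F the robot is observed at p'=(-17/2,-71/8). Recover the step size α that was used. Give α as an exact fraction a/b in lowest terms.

F_att = 1/2·(g−p) = 1/2·(8,11) = (4.0000,5.5000)
o1: d²=370 > ρ²=22 → inactive
o2: d²=250 > ρ²=22 → inactive
o3: d²=485 > ρ²=22 → inactive
o4: d²=4 ≤ ρ²=22; F_rep = 28·(0,2)/4² = (0.0000,3.5000)
F = F_att + ΣF_rep = (4.0000,9.0000)
Δp = p'−p = (0.5000,1.1250); α = Δx/Fx = (1/2) / (4) = 1/8
check: Δy/Fy = (9/8) / (9) = 1/8 ✓

α = 1/8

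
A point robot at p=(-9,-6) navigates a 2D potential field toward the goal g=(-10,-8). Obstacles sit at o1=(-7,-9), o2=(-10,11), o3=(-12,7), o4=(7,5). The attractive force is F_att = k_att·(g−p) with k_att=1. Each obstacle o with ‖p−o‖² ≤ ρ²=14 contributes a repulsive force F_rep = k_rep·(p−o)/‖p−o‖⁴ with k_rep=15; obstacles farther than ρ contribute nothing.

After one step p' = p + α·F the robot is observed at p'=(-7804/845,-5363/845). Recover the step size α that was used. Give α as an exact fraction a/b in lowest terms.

α = 1/5

F_att = 1·(g−p) = 1·(-1,-2) = (-1.0000,-2.0000)
o1: d²=13 ≤ ρ²=14; F_rep = 15·(-2,3)/13² = (-0.1775,0.2663)
o2: d²=290 > ρ²=14 → inactive
o3: d²=178 > ρ²=14 → inactive
o4: d²=377 > ρ²=14 → inactive
F = F_att + ΣF_rep = (-1.1775,-1.7337)
Δp = p'−p = (-0.2355,-0.3467); α = Δx/Fx = (-199/845) / (-199/169) = 1/5
check: Δy/Fy = (-293/845) / (-293/169) = 1/5 ✓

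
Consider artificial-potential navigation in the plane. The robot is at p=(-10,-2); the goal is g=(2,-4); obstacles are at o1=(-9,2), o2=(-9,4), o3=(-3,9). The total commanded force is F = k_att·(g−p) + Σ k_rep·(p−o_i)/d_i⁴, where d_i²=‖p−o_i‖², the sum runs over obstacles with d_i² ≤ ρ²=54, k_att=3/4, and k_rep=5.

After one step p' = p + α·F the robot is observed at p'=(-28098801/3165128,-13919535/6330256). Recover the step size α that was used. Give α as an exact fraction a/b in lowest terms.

F_att = 3/4·(g−p) = 3/4·(12,-2) = (9.0000,-1.5000)
o1: d²=17 ≤ ρ²=54; F_rep = 5·(-1,-4)/17² = (-0.0173,-0.0692)
o2: d²=37 ≤ ρ²=54; F_rep = 5·(-1,-6)/37² = (-0.0037,-0.0219)
o3: d²=170 > ρ²=54 → inactive
F = F_att + ΣF_rep = (8.9790,-1.5911)
Δp = p'−p = (1.1224,-0.1989); α = Δx/Fx = (3552479/3165128) / (3552479/395641) = 1/8
check: Δy/Fy = (-1259023/6330256) / (-1259023/791282) = 1/8 ✓

α = 1/8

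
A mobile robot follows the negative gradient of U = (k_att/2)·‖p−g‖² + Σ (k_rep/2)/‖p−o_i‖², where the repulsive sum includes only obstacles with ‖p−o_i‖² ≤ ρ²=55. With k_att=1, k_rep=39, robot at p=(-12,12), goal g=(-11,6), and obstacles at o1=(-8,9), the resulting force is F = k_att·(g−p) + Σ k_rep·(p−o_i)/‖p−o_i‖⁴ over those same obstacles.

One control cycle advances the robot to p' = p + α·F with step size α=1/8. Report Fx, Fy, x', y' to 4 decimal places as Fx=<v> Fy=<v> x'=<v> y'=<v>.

Fx=0.7504 Fy=-5.8128 x'=-11.9062 y'=11.2734

F_att = 1·(g−p) = 1·(1,-6) = (1.0000,-6.0000)
o1: d²=25 ≤ ρ²=55; F_rep = 39·(-4,3)/25² = (-0.2496,0.1872)
F = F_att + ΣF_rep = (0.7504,-5.8128)
p' = p + 1/8·F = (-11.9062,11.2734)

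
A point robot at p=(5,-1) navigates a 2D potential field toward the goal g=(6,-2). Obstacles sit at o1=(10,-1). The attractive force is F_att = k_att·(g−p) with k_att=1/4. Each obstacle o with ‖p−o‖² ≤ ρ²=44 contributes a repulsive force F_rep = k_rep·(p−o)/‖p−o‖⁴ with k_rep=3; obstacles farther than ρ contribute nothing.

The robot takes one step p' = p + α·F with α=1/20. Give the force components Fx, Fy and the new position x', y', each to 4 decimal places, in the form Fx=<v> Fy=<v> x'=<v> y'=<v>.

Fx=0.2260 Fy=-0.2500 x'=5.0113 y'=-1.0125

F_att = 1/4·(g−p) = 1/4·(1,-1) = (0.2500,-0.2500)
o1: d²=25 ≤ ρ²=44; F_rep = 3·(-5,0)/25² = (-0.0240,0.0000)
F = F_att + ΣF_rep = (0.2260,-0.2500)
p' = p + 1/20·F = (5.0113,-1.0125)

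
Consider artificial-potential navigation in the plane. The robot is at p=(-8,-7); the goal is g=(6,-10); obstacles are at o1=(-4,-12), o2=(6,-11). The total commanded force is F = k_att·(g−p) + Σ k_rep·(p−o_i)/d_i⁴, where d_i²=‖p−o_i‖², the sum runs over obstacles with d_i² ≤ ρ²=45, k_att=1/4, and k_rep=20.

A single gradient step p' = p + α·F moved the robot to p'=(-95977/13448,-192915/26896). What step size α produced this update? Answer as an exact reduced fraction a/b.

F_att = 1/4·(g−p) = 1/4·(14,-3) = (3.5000,-0.7500)
o1: d²=41 ≤ ρ²=45; F_rep = 20·(-4,5)/41² = (-0.0476,0.0595)
o2: d²=212 > ρ²=45 → inactive
F = F_att + ΣF_rep = (3.4524,-0.6905)
Δp = p'−p = (0.8631,-0.1726); α = Δx/Fx = (11607/13448) / (11607/3362) = 1/4
check: Δy/Fy = (-4643/26896) / (-4643/6724) = 1/4 ✓

α = 1/4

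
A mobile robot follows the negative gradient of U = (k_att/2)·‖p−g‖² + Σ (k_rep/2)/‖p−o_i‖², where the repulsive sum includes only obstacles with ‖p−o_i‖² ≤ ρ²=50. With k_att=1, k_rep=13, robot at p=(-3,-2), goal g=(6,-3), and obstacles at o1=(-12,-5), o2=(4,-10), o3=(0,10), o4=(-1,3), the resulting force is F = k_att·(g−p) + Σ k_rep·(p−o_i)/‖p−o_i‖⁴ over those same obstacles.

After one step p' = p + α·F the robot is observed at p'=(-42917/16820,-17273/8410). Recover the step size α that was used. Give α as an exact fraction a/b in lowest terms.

α = 1/20

F_att = 1·(g−p) = 1·(9,-1) = (9.0000,-1.0000)
o1: d²=90 > ρ²=50 → inactive
o2: d²=113 > ρ²=50 → inactive
o3: d²=153 > ρ²=50 → inactive
o4: d²=29 ≤ ρ²=50; F_rep = 13·(-2,-5)/29² = (-0.0309,-0.0773)
F = F_att + ΣF_rep = (8.9691,-1.0773)
Δp = p'−p = (0.4485,-0.0539); α = Δx/Fx = (7543/16820) / (7543/841) = 1/20
check: Δy/Fy = (-453/8410) / (-906/841) = 1/20 ✓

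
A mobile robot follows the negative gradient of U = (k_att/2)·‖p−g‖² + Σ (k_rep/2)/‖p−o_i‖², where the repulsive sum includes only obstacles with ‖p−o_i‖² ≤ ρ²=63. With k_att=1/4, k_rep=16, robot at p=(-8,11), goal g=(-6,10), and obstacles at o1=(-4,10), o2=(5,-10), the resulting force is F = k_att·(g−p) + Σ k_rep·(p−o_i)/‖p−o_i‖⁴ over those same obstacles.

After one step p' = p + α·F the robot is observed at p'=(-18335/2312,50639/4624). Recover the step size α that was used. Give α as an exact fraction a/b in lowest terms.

F_att = 1/4·(g−p) = 1/4·(2,-1) = (0.5000,-0.2500)
o1: d²=17 ≤ ρ²=63; F_rep = 16·(-4,1)/17² = (-0.2215,0.0554)
o2: d²=610 > ρ²=63 → inactive
F = F_att + ΣF_rep = (0.2785,-0.1946)
Δp = p'−p = (0.0696,-0.0487); α = Δx/Fx = (161/2312) / (161/578) = 1/4
check: Δy/Fy = (-225/4624) / (-225/1156) = 1/4 ✓

α = 1/4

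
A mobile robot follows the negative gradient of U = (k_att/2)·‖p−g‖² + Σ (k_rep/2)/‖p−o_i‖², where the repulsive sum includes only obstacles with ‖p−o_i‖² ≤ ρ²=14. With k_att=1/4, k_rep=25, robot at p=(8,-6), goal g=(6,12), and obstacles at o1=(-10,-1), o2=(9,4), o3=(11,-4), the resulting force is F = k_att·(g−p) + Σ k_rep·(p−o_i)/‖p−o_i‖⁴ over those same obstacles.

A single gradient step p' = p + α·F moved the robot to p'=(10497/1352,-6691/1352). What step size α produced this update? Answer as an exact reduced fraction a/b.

F_att = 1/4·(g−p) = 1/4·(-2,18) = (-0.5000,4.5000)
o1: d²=349 > ρ²=14 → inactive
o2: d²=101 > ρ²=14 → inactive
o3: d²=13 ≤ ρ²=14; F_rep = 25·(-3,-2)/13² = (-0.4438,-0.2959)
F = F_att + ΣF_rep = (-0.9438,4.2041)
Δp = p'−p = (-0.2359,1.0510); α = Δx/Fx = (-319/1352) / (-319/338) = 1/4
check: Δy/Fy = (1421/1352) / (1421/338) = 1/4 ✓

α = 1/4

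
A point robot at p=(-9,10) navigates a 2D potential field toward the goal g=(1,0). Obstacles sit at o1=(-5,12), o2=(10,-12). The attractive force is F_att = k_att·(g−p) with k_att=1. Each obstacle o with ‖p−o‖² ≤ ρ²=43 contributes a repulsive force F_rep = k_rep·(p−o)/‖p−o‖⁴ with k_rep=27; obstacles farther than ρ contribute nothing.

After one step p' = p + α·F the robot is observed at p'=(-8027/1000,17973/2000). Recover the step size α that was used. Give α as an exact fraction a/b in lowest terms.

α = 1/10

F_att = 1·(g−p) = 1·(10,-10) = (10.0000,-10.0000)
o1: d²=20 ≤ ρ²=43; F_rep = 27·(-4,-2)/20² = (-0.2700,-0.1350)
o2: d²=845 > ρ²=43 → inactive
F = F_att + ΣF_rep = (9.7300,-10.1350)
Δp = p'−p = (0.9730,-1.0135); α = Δx/Fx = (973/1000) / (973/100) = 1/10
check: Δy/Fy = (-2027/2000) / (-2027/200) = 1/10 ✓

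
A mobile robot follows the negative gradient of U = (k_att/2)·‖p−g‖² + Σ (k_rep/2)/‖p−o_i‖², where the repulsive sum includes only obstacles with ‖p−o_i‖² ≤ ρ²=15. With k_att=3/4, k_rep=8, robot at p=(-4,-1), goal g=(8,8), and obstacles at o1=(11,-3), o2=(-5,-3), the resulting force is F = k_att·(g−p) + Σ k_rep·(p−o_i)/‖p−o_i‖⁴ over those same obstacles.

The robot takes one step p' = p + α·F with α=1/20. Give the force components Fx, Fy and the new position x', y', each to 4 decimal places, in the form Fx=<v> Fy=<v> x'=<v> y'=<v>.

F_att = 3/4·(g−p) = 3/4·(12,9) = (9.0000,6.7500)
o1: d²=229 > ρ²=15 → inactive
o2: d²=5 ≤ ρ²=15; F_rep = 8·(1,2)/5² = (0.3200,0.6400)
F = F_att + ΣF_rep = (9.3200,7.3900)
p' = p + 1/20·F = (-3.5340,-0.6305)

Fx=9.3200 Fy=7.3900 x'=-3.5340 y'=-0.6305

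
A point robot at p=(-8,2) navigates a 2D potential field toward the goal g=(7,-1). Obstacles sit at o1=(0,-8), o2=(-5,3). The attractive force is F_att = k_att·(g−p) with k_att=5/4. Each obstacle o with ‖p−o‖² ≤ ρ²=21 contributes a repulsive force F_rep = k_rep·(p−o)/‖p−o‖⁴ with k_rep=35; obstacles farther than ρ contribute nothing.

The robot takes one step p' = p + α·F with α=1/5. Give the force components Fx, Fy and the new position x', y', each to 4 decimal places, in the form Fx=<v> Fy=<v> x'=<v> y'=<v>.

Fx=17.7000 Fy=-4.1000 x'=-4.4600 y'=1.1800

F_att = 5/4·(g−p) = 5/4·(15,-3) = (18.7500,-3.7500)
o1: d²=164 > ρ²=21 → inactive
o2: d²=10 ≤ ρ²=21; F_rep = 35·(-3,-1)/10² = (-1.0500,-0.3500)
F = F_att + ΣF_rep = (17.7000,-4.1000)
p' = p + 1/5·F = (-4.4600,1.1800)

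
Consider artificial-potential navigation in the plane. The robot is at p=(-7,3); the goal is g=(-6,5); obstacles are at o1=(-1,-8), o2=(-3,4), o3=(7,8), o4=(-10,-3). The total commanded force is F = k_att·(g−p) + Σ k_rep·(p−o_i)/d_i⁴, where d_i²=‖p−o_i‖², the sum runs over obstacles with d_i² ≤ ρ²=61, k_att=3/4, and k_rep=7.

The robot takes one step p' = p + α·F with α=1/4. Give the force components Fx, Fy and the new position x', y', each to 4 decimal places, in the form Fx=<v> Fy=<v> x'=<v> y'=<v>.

Fx=0.6635 Fy=1.4965 x'=-6.8341 y'=3.3741

F_att = 3/4·(g−p) = 3/4·(1,2) = (0.7500,1.5000)
o1: d²=157 > ρ²=61 → inactive
o2: d²=17 ≤ ρ²=61; F_rep = 7·(-4,-1)/17² = (-0.0969,-0.0242)
o3: d²=221 > ρ²=61 → inactive
o4: d²=45 ≤ ρ²=61; F_rep = 7·(3,6)/45² = (0.0104,0.0207)
F = F_att + ΣF_rep = (0.6635,1.4965)
p' = p + 1/4·F = (-6.8341,3.3741)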